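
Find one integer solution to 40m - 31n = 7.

Step 1: Check solvability.
gcd(40, 31) = 1
Since 1 divides 7, solutions exist.

Step 2: Apply extended Euclidean algorithm to find gcd.
We find integers such that 40*x0 + 31*y0 = 1

Step 3: Scale the particular solution.
Multiply by 7/1 = 7:
m = 49, n = 63

Step 4: Verify.
40*(49) - 31*(63) = 7 = 7 ✓

m = 49, n = 63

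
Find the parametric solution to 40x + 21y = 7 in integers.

Step 1: Compute gcd(40, 21) = 1.
Since 1 divides 7, solutions exist.

Step 2: Find a particular solution using extended Euclidean algorithm.
We get x₀ = 70, y₀ = -133.
Check: 40*70 + 21*-133 = 7 = 7 ✓

Step 3: Write the general solution.
x = 70 + (21/1)t = 70 + 21t
y = -133 - (40/1)t = -133 - 40t
for any integer t.

x = 70 + 21t, y = -133 - 40t for integer t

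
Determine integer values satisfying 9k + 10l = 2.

Step 1: Check solvability.
gcd(9, 10) = 1
Since 1 divides 2, solutions exist.

Step 2: Apply extended Euclidean algorithm to find gcd.
We find integers such that 9*x0 + 10*y0 = 1

Step 3: Scale the particular solution.
Multiply by 2/1 = 2:
k = -2, l = 2

Step 4: Verify.
9*(-2) + 10*(2) = 2 = 2 ✓

k = -2, l = 2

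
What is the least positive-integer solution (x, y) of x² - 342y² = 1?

We seek the smallest positive integers (x, y) with x² - 342y² = 1, i.e., x² = 342y² + 1.
Try successive y values:
y = 1: x² = 342·1² + 1 = 343, not a perfect square
y = 2: x² = 342·2² + 1 = 1369, x = 37 ✓

Verify: 37² - 342·2² = 1369 - 1368 = 1 ✓

x = 37, y = 2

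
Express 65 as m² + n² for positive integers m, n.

We need to find integers m, n > 0 such that m² + n² = 65.
Trying m = 1: n² = 65 - 1² = 65 - 1 = 64
n = 8
Check: 1² + 8² = 1 + 64 = 65 ✓

65 = 1² + 8²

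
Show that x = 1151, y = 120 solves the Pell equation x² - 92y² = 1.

Compute x² = 1151² = 1324801
Compute 92y² = 92·120² = 92·14400 = 1324800
x² - 92y² = 1324801 - 1324800 = 1
Since this equals 1, (1151, 120) is a solution.

Yes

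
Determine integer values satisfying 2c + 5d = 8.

Step 1: Check solvability.
gcd(2, 5) = 1
Since 1 divides 8, solutions exist.

Step 2: Apply extended Euclidean algorithm to find gcd.
We find integers such that 2*x0 + 5*y0 = 1

Step 3: Scale the particular solution.
Multiply by 8/1 = 8:
c = -16, d = 8

Step 4: Verify.
2*(-16) + 5*(8) = 8 = 8 ✓

c = -16, d = 8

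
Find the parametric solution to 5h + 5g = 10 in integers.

Step 1: Compute gcd(5, 5) = 5.
Since 5 divides 10, solutions exist.

Step 2: Find a particular solution using extended Euclidean algorithm.
We get h₀ = 0, g₀ = 2.
Check: 5*0 + 5*2 = 10 = 10 ✓

Step 3: Write the general solution.
h = 0 + (5/5)t = 0 + 1t
g = 2 - (5/5)t = 2 - 1t
for any integer t.

h = 0 + 1t, g = 2 - 1t for integer t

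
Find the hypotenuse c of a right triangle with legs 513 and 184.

c² = a² + b² = 513² + 184² = 263169 + 33856 = 297025
c = sqrt(297025) = 545

545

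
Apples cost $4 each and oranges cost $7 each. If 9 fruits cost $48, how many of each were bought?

Let a = apples, o = oranges.
a + o = 9
4a + 7o = 48
Substitute o = 9 - a:
4a + 7(9 - a) = 48
(4 - 7)a = 48 - 63
-3a = -15
a = 5, o = 9 - 5 = 4

Apples: 5, Oranges: 4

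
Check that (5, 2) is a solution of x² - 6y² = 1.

Compute x² = 5² = 25
Compute 6y² = 6·2² = 6·4 = 24
x² - 6y² = 25 - 24 = 1
Since this equals 1, (5, 2) is a solution.

Yes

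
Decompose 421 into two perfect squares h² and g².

We need to find integers h, g > 0 such that h² + g² = 421.
Trying h = 14: g² = 421 - 14² = 421 - 196 = 225
g = 15
Check: 14² + 15² = 196 + 225 = 421 ✓

421 = 14² + 15²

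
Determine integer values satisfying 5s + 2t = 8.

Step 1: Check solvability.
gcd(5, 2) = 1
Since 1 divides 8, solutions exist.

Step 2: Apply extended Euclidean algorithm to find gcd.
We find integers such that 5*x0 + 2*y0 = 1

Step 3: Scale the particular solution.
Multiply by 8/1 = 8:
s = 8, t = -16

Step 4: Verify.
5*(8) + 2*(-16) = 8 = 8 ✓

s = 8, t = -16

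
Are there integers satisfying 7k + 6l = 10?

Step 1: Compute gcd(7, 6).
gcd(7, 6) = 1

Step 2: Check divisibility.
Does 1 divide 10? 10 = 1 x 10, so yes.

By the theorem on linear Diophantine equations, 7k + 6l = 10 has integer solutions if and only if gcd(7, 6) divides 10. Since 1 | 10, solutions exist.

Yes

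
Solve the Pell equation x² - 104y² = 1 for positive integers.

We seek the smallest positive integers (x, y) with x² - 104y² = 1, i.e., x² = 104y² + 1.
Try successive y values:
y = 1: x² = 104·1² + 1 = 105, not a perfect square
y = 2: x² = 104·2² + 1 = 417, not a perfect square
y = 3: x² = 104·3² + 1 = 937, not a perfect square
... continuing the search (or via continued fractions) ...
y = 5: x² = 104·5² + 1 = 2601, x = 51 ✓

Verify: 51² - 104·5² = 2601 - 2600 = 1 ✓

x = 51, y = 5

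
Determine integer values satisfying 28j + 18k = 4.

Step 1: Check solvability.
gcd(28, 18) = 2
Since 2 divides 4, solutions exist.

Step 2: Apply extended Euclidean algorithm to find gcd.
We find integers such that 28*x0 + 18*y0 = 2

Step 3: Scale the particular solution.
Multiply by 4/2 = 2:
j = 4, k = -6

Step 4: Verify.
28*(4) + 18*(-6) = 4 = 4 ✓

j = 4, k = -6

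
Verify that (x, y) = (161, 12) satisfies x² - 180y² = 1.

Compute x² = 161² = 25921
Compute 180y² = 180·12² = 180·144 = 25920
x² - 180y² = 25921 - 25920 = 1
Since this equals 1, (161, 12) is a solution.

Yes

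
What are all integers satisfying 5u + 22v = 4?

Step 1: Compute gcd(5, 22) = 1.
Since 1 divides 4, solutions exist.

Step 2: Find a particular solution using extended Euclidean algorithm.
We get u₀ = 36, v₀ = -8.
Check: 5*36 + 22*-8 = 4 = 4 ✓

Step 3: Write the general solution.
u = 36 + (22/1)t = 36 + 22t
v = -8 - (5/1)t = -8 - 5t
for any integer t.

u = 36 + 22t, v = -8 - 5t for integer t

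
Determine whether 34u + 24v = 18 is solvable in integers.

Step 1: Compute gcd(34, 24).
gcd(34, 24) = 2

Step 2: Check divisibility.
Does 2 divide 18? 18 = 2 x 9, so yes.

By the theorem on linear Diophantine equations, 34u + 24v = 18 has integer solutions if and only if gcd(34, 24) divides 18. Since 2 | 18, solutions exist.

Yes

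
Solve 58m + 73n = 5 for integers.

Step 1: Check solvability.
gcd(58, 73) = 1
Since 1 divides 5, solutions exist.

Step 2: Apply extended Euclidean algorithm to find gcd.
We find integers such that 58*x0 + 73*y0 = 1

Step 3: Scale the particular solution.
Multiply by 5/1 = 5:
m = 170, n = -135

Step 4: Verify.
58*(170) + 73*(-135) = 5 = 5 ✓

m = 170, n = -135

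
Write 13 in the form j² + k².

We need to find integers j, k > 0 such that j² + k² = 13.
Trying j = 2: k² = 13 - 2² = 13 - 4 = 9
k = 3
Check: 2² + 3² = 4 + 9 = 13 ✓

13 = 2² + 3²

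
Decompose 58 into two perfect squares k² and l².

We need to find integers k, l > 0 such that k² + l² = 58.
Trying k = 3: l² = 58 - 3² = 58 - 9 = 49
l = 7
Check: 3² + 7² = 9 + 49 = 58 ✓

58 = 3² + 7²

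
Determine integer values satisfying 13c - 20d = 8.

Step 1: Check solvability.
gcd(13, 20) = 1
Since 1 divides 8, solutions exist.

Step 2: Apply extended Euclidean algorithm to find gcd.
We find integers such that 13*x0 + 20*y0 = 1

Step 3: Scale the particular solution.
Multiply by 8/1 = 8:
c = -24, d = -16

Step 4: Verify.
13*(-24) - 20*(-16) = 8 = 8 ✓

c = -24, d = -16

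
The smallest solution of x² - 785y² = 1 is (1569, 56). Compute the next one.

Solutions to x² - Dy² = 1 are generated by powers of (x₀ + y₀√D).
The next solution satisfies x₁ + y₁√785 = (x₀ + y₀√785)², giving:
x₁ = x₀² + 785y₀² = 1569² + 785·56² = 2461761 + 2461760 = 4923521
y₁ = 2x₀y₀ = 2·1569·56 = 175728

Verify: 4923521² - 785·175728² = 24241059037441 - 24241059037440 = 1 ✓

x = 4923521, y = 175728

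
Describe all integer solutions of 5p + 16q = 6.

Step 1: Compute gcd(5, 16) = 1.
Since 1 divides 6, solutions exist.

Step 2: Find a particular solution using extended Euclidean algorithm.
We get p₀ = -18, q₀ = 6.
Check: 5*-18 + 16*6 = 6 = 6 ✓

Step 3: Write the general solution.
p = -18 + (16/1)t = -18 + 16t
q = 6 - (5/1)t = 6 - 5t
for any integer t.

p = -18 + 16t, q = 6 - 5t for integer t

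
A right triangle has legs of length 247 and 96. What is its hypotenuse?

c² = a² + b² = 247² + 96² = 61009 + 9216 = 70225
c = 265

265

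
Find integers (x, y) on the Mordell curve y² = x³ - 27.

Try small integer x values and check whether x³ - 27 is a perfect square.
x = 3: x³ - 27 = 3³ - 27 = 27 - 27 = 0
Is 0 a perfect square? 0² = 0 ✓
So (x, y) = (3, 0) is a solution.

x = 3, y = 0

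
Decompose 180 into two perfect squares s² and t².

We need to find integers s, t > 0 such that s² + t² = 180.
Trying s = 6: t² = 180 - 6² = 180 - 36 = 144
t = 12
Check: 6² + 12² = 36 + 144 = 180 ✓

180 = 6² + 12²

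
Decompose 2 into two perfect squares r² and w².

We need to find integers r, w > 0 such that r² + w² = 2.
Trying r = 1: w² = 2 - 1² = 2 - 1 = 1
w = 1
Check: 1² + 1² = 1 + 1 = 2 ✓

2 = 1² + 1²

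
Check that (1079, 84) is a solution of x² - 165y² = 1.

Compute x² = 1079² = 1164241
Compute 165y² = 165·84² = 165·7056 = 1164240
x² - 165y² = 1164241 - 1164240 = 1
Since this equals 1, (1079, 84) is a solution.

Yes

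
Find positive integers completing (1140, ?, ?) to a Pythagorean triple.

We need the other leg and hypotenuse such that 1140² + x² = c².
Take x = 539, c = 1261: 1140² + 539² = 1299600 + 290521 = 1590121 = 1261² ✓
Triple: (539, 1140, 1261)

(539, 1140, 1261)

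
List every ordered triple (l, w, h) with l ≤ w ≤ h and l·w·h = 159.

Iterate l from 1 to ⌊159^(1/3)⌋. For each l dividing 159, iterate w ≥ l with w dividing 159/l, and set h = 159/(l·w).
Triples found (2): (1×1×159), (1×3×53)

(1×1×159), (1×3×53)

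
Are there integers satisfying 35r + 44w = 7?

Step 1: Compute gcd(35, 44).
gcd(35, 44) = 1

Step 2: Check divisibility.
Does 1 divide 7? 7 = 1 x 7, so yes.

By the theorem on linear Diophantine equations, 35r + 44w = 7 has integer solutions if and only if gcd(35, 44) divides 7. Since 1 | 7, solutions exist.

Yes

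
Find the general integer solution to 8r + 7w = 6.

Step 1: Compute gcd(8, 7) = 1.
Since 1 divides 6, solutions exist.

Step 2: Find a particular solution using extended Euclidean algorithm.
We get r₀ = 6, w₀ = -6.
Check: 8*6 + 7*-6 = 6 = 6 ✓

Step 3: Write the general solution.
r = 6 + (7/1)t = 6 + 7t
w = -6 - (8/1)t = -6 - 8t
for any integer t.

r = 6 + 7t, w = -6 - 8t for integer t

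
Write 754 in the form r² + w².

We need to find integers r, w > 0 such that r² + w² = 754.
Trying r = 5: w² = 754 - 5² = 754 - 25 = 729
w = 27
Check: 5² + 27² = 25 + 729 = 754 ✓

754 = 5² + 27²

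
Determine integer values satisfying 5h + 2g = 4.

Step 1: Check solvability.
gcd(5, 2) = 1
Since 1 divides 4, solutions exist.

Step 2: Apply extended Euclidean algorithm to find gcd.
We find integers such that 5*x0 + 2*y0 = 1

Step 3: Scale the particular solution.
Multiply by 4/1 = 4:
h = 4, g = -8

Step 4: Verify.
5*(4) + 2*(-8) = 4 = 4 ✓

h = 4, g = -8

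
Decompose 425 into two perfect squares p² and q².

We need to find integers p, q > 0 such that p² + q² = 425.
Trying p = 5: q² = 425 - 5² = 425 - 25 = 400
q = 20
Check: 5² + 20² = 25 + 400 = 425 ✓

425 = 5² + 20²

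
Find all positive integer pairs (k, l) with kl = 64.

The positive divisors of 64 are: 1, 2, 4, 8, 16, 32, 64.
Each divisor d gives the pair (d, 64/d):
(1, 64), (2, 32), (4, 16), (8, 8), (16, 4), (32, 2), (64, 1)

(1, 64), (2, 32), (4, 16), (8, 8), (16, 4), (32, 2), (64, 1)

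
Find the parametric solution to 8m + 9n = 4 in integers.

Step 1: Compute gcd(8, 9) = 1.
Since 1 divides 4, solutions exist.

Step 2: Find a particular solution using extended Euclidean algorithm.
We get m₀ = -4, n₀ = 4.
Check: 8*-4 + 9*4 = 4 = 4 ✓

Step 3: Write the general solution.
m = -4 + (9/1)t = -4 + 9t
n = 4 - (8/1)t = 4 - 8t
for any integer t.

m = -4 + 9t, n = 4 - 8t for integer t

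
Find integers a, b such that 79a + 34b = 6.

Step 1: Check solvability.
gcd(79, 34) = 1
Since 1 divides 6, solutions exist.

Step 2: Apply extended Euclidean algorithm to find gcd.
We find integers such that 79*x0 + 34*y0 = 1

Step 3: Scale the particular solution.
Multiply by 6/1 = 6:
a = -18, b = 42

Step 4: Verify.
79*(-18) + 34*(42) = 6 = 6 ✓

a = -18, b = 42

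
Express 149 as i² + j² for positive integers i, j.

We need to find integers i, j > 0 such that i² + j² = 149.
Trying i = 7: j² = 149 - 7² = 149 - 49 = 100
j = 10
Check: 7² + 10² = 49 + 100 = 149 ✓

149 = 7² + 10²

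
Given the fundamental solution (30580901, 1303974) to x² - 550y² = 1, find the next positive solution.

Solutions to x² - Dy² = 1 are generated by powers of (x₀ + y₀√D).
The next solution satisfies x₁ + y₁√550 = (x₀ + y₀√550)², giving:
x₁ = x₀² + 550y₀² = 30580901² + 550·1303974² = 935191505971801 + 935191505971800 = 1870383011943601
y₁ = 2x₀y₀ = 2·30580901·1303974 = 79753399601148

Verify: 1870383011943601² - 550·79753399601148² = 3498332611367216681015604847201 - 3498332611367216681015604847200 = 1 ✓

x = 1870383011943601, y = 79753399601148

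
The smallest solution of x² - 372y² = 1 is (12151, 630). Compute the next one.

Solutions to x² - Dy² = 1 are generated by powers of (x₀ + y₀√D).
The next solution satisfies x₁ + y₁√372 = (x₀ + y₀√372)², giving:
x₁ = x₀² + 372y₀² = 12151² + 372·630² = 147646801 + 147646800 = 295293601
y₁ = 2x₀y₀ = 2·12151·630 = 15310260

Verify: 295293601² - 372·15310260² = 87198310791547201 - 87198310791547200 = 1 ✓

x = 295293601, y = 15310260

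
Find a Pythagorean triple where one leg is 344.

We need the other leg and hypotenuse such that 344² + x² = c².
Take x = 7392, c = 7400: 344² + 7392² = 118336 + 54641664 = 54760000 = 7400² ✓
Triple: (344, 7392, 7400)

(344, 7392, 7400)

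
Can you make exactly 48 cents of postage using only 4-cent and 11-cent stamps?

We need non-negative x, y with 4x + 11y = 48.
gcd(4, 11) = 1 divides 48, so integer solutions exist.
Search for a non-negative one: x = 1 gives 11y = 48 - 4 = 44, so y = 4.
Check: 4·1 + 11·4 = 48 ✓

Yes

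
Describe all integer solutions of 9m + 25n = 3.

Step 1: Compute gcd(9, 25) = 1.
Since 1 divides 3, solutions exist.

Step 2: Find a particular solution using extended Euclidean algorithm.
We get m₀ = -33, n₀ = 12.
Check: 9*-33 + 25*12 = 3 = 3 ✓

Step 3: Write the general solution.
m = -33 + (25/1)t = -33 + 25t
n = 12 - (9/1)t = 12 - 9t
for any integer t.

m = -33 + 25t, n = 12 - 9t for integer t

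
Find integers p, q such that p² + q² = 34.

We need to find integers p, q > 0 such that p² + q² = 34.
Trying p = 3: q² = 34 - 3² = 34 - 9 = 25
q = 5
Check: 3² + 5² = 9 + 25 = 34 ✓

34 = 3² + 5²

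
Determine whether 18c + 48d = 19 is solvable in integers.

Step 1: Compute gcd(18, 48).
gcd(18, 48) = 6

Step 2: Check divisibility.
Does 6 divide 19? 19 = 6 x 3 + 1, so no.

By the theorem on linear Diophantine equations, 18c + 48d = 19 has integer solutions if and only if gcd(18, 48) divides 19. Since 6 does not divide 19, no solutions exist.

No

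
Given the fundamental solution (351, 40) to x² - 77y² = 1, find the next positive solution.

Solutions to x² - Dy² = 1 are generated by powers of (x₀ + y₀√D).
The next solution satisfies x₁ + y₁√77 = (x₀ + y₀√77)², giving:
x₁ = x₀² + 77y₀² = 351² + 77·40² = 123201 + 123200 = 246401
y₁ = 2x₀y₀ = 2·351·40 = 28080

Verify: 246401² - 77·28080² = 60713452801 - 60713452800 = 1 ✓

x = 246401, y = 28080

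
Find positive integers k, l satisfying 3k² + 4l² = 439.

Try small values of k and check whether (439 - 3k²)/4 is a perfect square.
k = 9: 3·9² = 243, so 4l² = 439 - 243 = 196, giving l² = 49, l = 7.
Check: 3·9² + 4·7² = 243 + 196 = 439 ✓

k = 9, l = 7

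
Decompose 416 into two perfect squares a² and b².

We need to find integers a, b > 0 such that a² + b² = 416.
Trying a = 4: b² = 416 - 4² = 416 - 16 = 400
b = 20
Check: 4² + 20² = 16 + 400 = 416 ✓

416 = 4² + 20²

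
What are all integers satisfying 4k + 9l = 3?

Step 1: Compute gcd(4, 9) = 1.
Since 1 divides 3, solutions exist.

Step 2: Find a particular solution using extended Euclidean algorithm.
We get k₀ = -6, l₀ = 3.
Check: 4*-6 + 9*3 = 3 = 3 ✓

Step 3: Write the general solution.
k = -6 + (9/1)t = -6 + 9t
l = 3 - (4/1)t = 3 - 4t
for any integer t.

k = -6 + 9t, l = 3 - 4t for integer t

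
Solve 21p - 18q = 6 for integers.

Step 1: Check solvability.
gcd(21, 18) = 3
Since 3 divides 6, solutions exist.

Step 2: Apply extended Euclidean algorithm to find gcd.
We find integers such that 21*x0 + 18*y0 = 3

Step 3: Scale the particular solution.
Multiply by 6/3 = 2:
p = 2, q = 2

Step 4: Verify.
21*(2) - 18*(2) = 6 = 6 ✓

p = 2, q = 2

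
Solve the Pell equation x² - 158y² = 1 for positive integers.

We seek the smallest positive integers (x, y) with x² - 158y² = 1, i.e., x² = 158y² + 1.
Try successive y values:
y = 1: x² = 158·1² + 1 = 159, not a perfect square
y = 2: x² = 158·2² + 1 = 633, not a perfect square
y = 3: x² = 158·3² + 1 = 1423, not a perfect square
... continuing the search (or via continued fractions) ...
y = 616: x² = 158·616² + 1 = 59954049, x = 7743 ✓

Verify: 7743² - 158·616² = 59954049 - 59954048 = 1 ✓

x = 7743, y = 616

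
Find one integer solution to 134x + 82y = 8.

Step 1: Check solvability.
gcd(134, 82) = 2
Since 2 divides 8, solutions exist.

Step 2: Apply extended Euclidean algorithm to find gcd.
We find integers such that 134*x0 + 82*y0 = 2

Step 3: Scale the particular solution.
Multiply by 8/2 = 4:
x = -44, y = 72

Step 4: Verify.
134*(-44) + 82*(72) = 8 = 8 ✓

x = -44, y = 72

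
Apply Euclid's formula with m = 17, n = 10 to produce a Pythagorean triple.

a = m² - n² = 17² - 10² = 289 - 100 = 189
b = 2mn = 2·17·10 = 340
c = m² + n² = 289 + 100 = 389
Verify: 189² + 340² = 35721 + 115600 = 151321 = 389² ✓

(189, 340, 389)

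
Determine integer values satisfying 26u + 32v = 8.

Step 1: Check solvability.
gcd(26, 32) = 2
Since 2 divides 8, solutions exist.

Step 2: Apply extended Euclidean algorithm to find gcd.
We find integers such that 26*x0 + 32*y0 = 2

Step 3: Scale the particular solution.
Multiply by 8/2 = 4:
u = 20, v = -16

Step 4: Verify.
26*(20) + 32*(-16) = 8 = 8 ✓

u = 20, v = -16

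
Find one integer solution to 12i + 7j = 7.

Step 1: Check solvability.
gcd(12, 7) = 1
Since 1 divides 7, solutions exist.

Step 2: Apply extended Euclidean algorithm to find gcd.
We find integers such that 12*x0 + 7*y0 = 1

Step 3: Scale the particular solution.
Multiply by 7/1 = 7:
i = 21, j = -35

Step 4: Verify.
12*(21) + 7*(-35) = 7 = 7 ✓

i = 21, j = -35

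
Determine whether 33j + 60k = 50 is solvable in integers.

Step 1: Compute gcd(33, 60).
gcd(33, 60) = 3

Step 2: Check divisibility.
Does 3 divide 50? 50 = 3 x 16 + 2, so no.

By the theorem on linear Diophantine equations, 33j + 60k = 50 has integer solutions if and only if gcd(33, 60) divides 50. Since 3 does not divide 50, no solutions exist.

No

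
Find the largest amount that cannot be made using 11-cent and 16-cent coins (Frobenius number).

For two coprime denominations a and b, the Frobenius number (largest value not representable as a non-negative combination) is ab - a - b.
Here gcd(11, 16) = 1, so they are coprime.
F(11, 16) = 11·16 - 11 - 16 = 176 - 27 = 149

149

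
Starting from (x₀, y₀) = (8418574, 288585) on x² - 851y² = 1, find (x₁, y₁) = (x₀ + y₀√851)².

Solutions to x² - Dy² = 1 are generated by powers of (x₀ + y₀√D).
The next solution satisfies x₁ + y₁√851 = (x₀ + y₀√851)², giving:
x₁ = x₀² + 851y₀² = 8418574² + 851·288585² = 70872388193476 + 70872388193475 = 141744776386951
y₁ = 2x₀y₀ = 2·8418574·288585 = 4858948355580

Verify: 141744776386951² - 851·4858948355580² = 20091581632986741785683076401 - 20091581632986741785683076400 = 1 ✓

x = 141744776386951, y = 4858948355580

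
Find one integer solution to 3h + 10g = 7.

Step 1: Check solvability.
gcd(3, 10) = 1
Since 1 divides 7, solutions exist.

Step 2: Apply extended Euclidean algorithm to find gcd.
We find integers such that 3*x0 + 10*y0 = 1

Step 3: Scale the particular solution.
Multiply by 7/1 = 7:
h = -21, g = 7

Step 4: Verify.
3*(-21) + 10*(7) = 7 = 7 ✓

h = -21, g = 7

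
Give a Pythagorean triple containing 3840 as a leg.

We need the other leg and hypotenuse such that 3840² + x² = c².
Take x = 248, c = 3848: 3840² + 248² = 14745600 + 61504 = 14807104 = 3848² ✓
Triple: (248, 3840, 3848)

(248, 3840, 3848)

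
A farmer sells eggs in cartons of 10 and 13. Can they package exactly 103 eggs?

We need non-negative a, b with 10a + 13b = 103.
gcd(10, 13) = 1 divides 103.
Try a = 9: 13b = 103 - 90 = 13, so b = 1.
One way: 9 cartons of 10 and 1 cartons of 13.

Yes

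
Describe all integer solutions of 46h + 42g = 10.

Step 1: Compute gcd(46, 42) = 2.
Since 2 divides 10, solutions exist.

Step 2: Find a particular solution using extended Euclidean algorithm.
We get h₀ = -50, g₀ = 55.
Check: 46*-50 + 42*55 = 10 = 10 ✓

Step 3: Write the general solution.
h = -50 + (42/2)t = -50 + 21t
g = 55 - (46/2)t = 55 - 23t
for any integer t.

h = -50 + 21t, g = 55 - 23t for integer t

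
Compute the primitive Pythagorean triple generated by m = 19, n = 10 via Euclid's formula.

a = m² - n² = 361 - 100 = 261
b = 2mn = 2·19·10 = 380
c = m² + n² = 361 + 100 = 461
Verify: 261² + 380² = 68121 + 144400 = 212521 = 461² ✓

(261, 380, 461)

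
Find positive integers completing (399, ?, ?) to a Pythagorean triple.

We need the other leg and hypotenuse such that 399² + x² = c².
Take x = 40, c = 401: 399² + 40² = 159201 + 1600 = 160801 = 401² ✓
Triple: (399, 40, 401)

(399, 40, 401)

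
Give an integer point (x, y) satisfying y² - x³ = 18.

Try small integer x values and check whether x³ + 18 is a perfect square.
x = 7: x³ + 18 = 7³ + 18 = 343 + 18 = 361
Is 361 a perfect square? 19² = 361 ✓
So (x, y) = (7, -19) is a solution.

x = 7, y = -19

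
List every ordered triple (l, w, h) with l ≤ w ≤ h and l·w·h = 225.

Iterate l from 1 to ⌊225^(1/3)⌋. For each l dividing 225, iterate w ≥ l with w dividing 225/l, and set h = 225/(l·w).
Triples found (8): (1×1×225), (1×3×75), (1×5×45), (1×9×25), (1×15×15), (3×3×25), (3×5×15), (5×5×9)

(1×1×225), (1×3×75), (1×5×45), (1×9×25), (1×15×15), (3×3×25), (3×5×15), (5×5×9)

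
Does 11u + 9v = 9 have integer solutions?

Step 1: Compute gcd(11, 9).
gcd(11, 9) = 1

Step 2: Check divisibility.
Does 1 divide 9? 9 = 1 x 9, so yes.

By the theorem on linear Diophantine equations, 11u + 9v = 9 has integer solutions if and only if gcd(11, 9) divides 9. Since 1 | 9, solutions exist.

Yes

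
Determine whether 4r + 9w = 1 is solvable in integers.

Step 1: Compute gcd(4, 9).
gcd(4, 9) = 1

Step 2: Check divisibility.
Does 1 divide 1? 1 = 1 x 1, so yes.

By the theorem on linear Diophantine equations, 4r + 9w = 1 has integer solutions if and only if gcd(4, 9) divides 1. Since 1 | 1, solutions exist.

Yes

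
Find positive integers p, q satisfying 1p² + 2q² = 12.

Try small values of p and check whether (12 - 1p²)/2 is a perfect square.
p = 2: 1·2² = 4, so 2q² = 12 - 4 = 8, giving q² = 4, q = 2.
Check: 1·2² + 2·2² = 4 + 8 = 12 ✓

p = 2, q = 2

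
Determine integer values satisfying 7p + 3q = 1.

Step 1: Check solvability.
gcd(7, 3) = 1
Since 1 divides 1, solutions exist.

Step 2: Apply extended Euclidean algorithm to find gcd.
We find integers such that 7*x0 + 3*y0 = 1

Step 3: Scale the particular solution.
Multiply by 1/1 = 1:
p = 1, q = -2

Step 4: Verify.
7*(1) + 3*(-2) = 1 = 1 ✓

p = 1, q = -2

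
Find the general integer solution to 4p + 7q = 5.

Step 1: Compute gcd(4, 7) = 1.
Since 1 divides 5, solutions exist.

Step 2: Find a particular solution using extended Euclidean algorithm.
We get p₀ = 10, q₀ = -5.
Check: 4*10 + 7*-5 = 5 = 5 ✓

Step 3: Write the general solution.
p = 10 + (7/1)t = 10 + 7t
q = -5 - (4/1)t = -5 - 4t
for any integer t.

p = 10 + 7t, q = -5 - 4t for integer t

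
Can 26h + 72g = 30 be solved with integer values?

Step 1: Compute gcd(26, 72).
gcd(26, 72) = 2

Step 2: Check divisibility.
Does 2 divide 30? 30 = 2 x 15, so yes.

By the theorem on linear Diophantine equations, 26h + 72g = 30 has integer solutions if and only if gcd(26, 72) divides 30. Since 2 | 30, solutions exist.

Yes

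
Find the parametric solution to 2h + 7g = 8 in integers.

Step 1: Compute gcd(2, 7) = 1.
Since 1 divides 8, solutions exist.

Step 2: Find a particular solution using extended Euclidean algorithm.
We get h₀ = -24, g₀ = 8.
Check: 2*-24 + 7*8 = 8 = 8 ✓

Step 3: Write the general solution.
h = -24 + (7/1)t = -24 + 7t
g = 8 - (2/1)t = 8 - 2t
for any integer t.

h = -24 + 7t, g = 8 - 2t for integer t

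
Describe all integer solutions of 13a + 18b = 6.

Step 1: Compute gcd(13, 18) = 1.
Since 1 divides 6, solutions exist.

Step 2: Find a particular solution using extended Euclidean algorithm.
We get a₀ = 42, b₀ = -30.
Check: 13*42 + 18*-30 = 6 = 6 ✓

Step 3: Write the general solution.
a = 42 + (18/1)t = 42 + 18t
b = -30 - (13/1)t = -30 - 13t
for any integer t.

a = 42 + 18t, b = -30 - 13t for integer t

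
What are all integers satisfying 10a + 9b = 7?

Step 1: Compute gcd(10, 9) = 1.
Since 1 divides 7, solutions exist.

Step 2: Find a particular solution using extended Euclidean algorithm.
We get a₀ = 7, b₀ = -7.
Check: 10*7 + 9*-7 = 7 = 7 ✓

Step 3: Write the general solution.
a = 7 + (9/1)t = 7 + 9t
b = -7 - (10/1)t = -7 - 10t
for any integer t.

a = 7 + 9t, b = -7 - 10t for integer t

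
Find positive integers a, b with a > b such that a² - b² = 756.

Factor: a² - b² = (a+b)(a-b) = 756.
We need two factors of 756 with the same parity.
Use a+b = 378 and a-b = 2 (product 378·2 = 756).
Adding: 2a = 380, so a = 190.
Subtracting: 2b = 376, so b = 188.
Check: 190² - 188² = 36100 - 35344 = 756 ✓

a = 190, b = 188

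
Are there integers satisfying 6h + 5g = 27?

Step 1: Compute gcd(6, 5).
gcd(6, 5) = 1

Step 2: Check divisibility.
Does 1 divide 27? 27 = 1 x 27, so yes.

By the theorem on linear Diophantine equations, 6h + 5g = 27 has integer solutions if and only if gcd(6, 5) divides 27. Since 1 | 27, solutions exist.

Yes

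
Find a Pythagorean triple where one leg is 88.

We need the other leg and hypotenuse such that 88² + x² = c².
Take x = 105, c = 137: 88² + 105² = 7744 + 11025 = 18769 = 137² ✓
Triple: (105, 88, 137)

(105, 88, 137)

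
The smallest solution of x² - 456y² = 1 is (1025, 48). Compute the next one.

Solutions to x² - Dy² = 1 are generated by powers of (x₀ + y₀√D).
The next solution satisfies x₁ + y₁√456 = (x₀ + y₀√456)², giving:
x₁ = x₀² + 456y₀² = 1025² + 456·48² = 1050625 + 1050624 = 2101249
y₁ = 2x₀y₀ = 2·1025·48 = 98400

Verify: 2101249² - 456·98400² = 4415247360001 - 4415247360000 = 1 ✓

x = 2101249, y = 98400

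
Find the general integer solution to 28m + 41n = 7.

Step 1: Compute gcd(28, 41) = 1.
Since 1 divides 7, solutions exist.

Step 2: Find a particular solution using extended Euclidean algorithm.
We get m₀ = -133, n₀ = 91.
Check: 28*-133 + 41*91 = 7 = 7 ✓

Step 3: Write the general solution.
m = -133 + (41/1)t = -133 + 41t
n = 91 - (28/1)t = 91 - 28t
for any integer t.

m = -133 + 41t, n = 91 - 28t for integer t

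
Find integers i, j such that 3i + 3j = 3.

Step 1: Check solvability.
gcd(3, 3) = 3
Since 3 divides 3, solutions exist.

Step 2: Apply extended Euclidean algorithm to find gcd.
We find integers such that 3*x0 + 3*y0 = 3

Step 3: Scale the particular solution.
Multiply by 3/3 = 1:
i = 0, j = 1

Step 4: Verify.
3*(0) + 3*(1) = 3 = 3 ✓

i = 0, j = 1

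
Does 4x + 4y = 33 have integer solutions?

Step 1: Compute gcd(4, 4).
gcd(4, 4) = 4

Step 2: Check divisibility.
Does 4 divide 33? 33 = 4 x 8 + 1, so no.

By the theorem on linear Diophantine equations, 4x + 4y = 33 has integer solutions if and only if gcd(4, 4) divides 33. Since 4 does not divide 33, no solutions exist.

No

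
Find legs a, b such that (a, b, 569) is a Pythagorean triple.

We need a² + b² = 569² = 323761.
Trying: 231² + 520² = 53361 + 270400 = 323761 ✓

(231, 520, 569)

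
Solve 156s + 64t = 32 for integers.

Step 1: Check solvability.
gcd(156, 64) = 4
Since 4 divides 32, solutions exist.

Step 2: Apply extended Euclidean algorithm to find gcd.
We find integers such that 156*x0 + 64*y0 = 4

Step 3: Scale the particular solution.
Multiply by 32/4 = 8:
s = 56, t = -136

Step 4: Verify.
156*(56) + 64*(-136) = 32 = 32 ✓

s = 56, t = -136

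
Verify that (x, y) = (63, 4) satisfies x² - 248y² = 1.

Compute x² = 63² = 3969
Compute 248y² = 248·4² = 248·16 = 3968
x² - 248y² = 3969 - 3968 = 1
Since this equals 1, (63, 4) is a solution.

Yes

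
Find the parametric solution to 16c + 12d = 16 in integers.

Step 1: Compute gcd(16, 12) = 4.
Since 4 divides 16, solutions exist.

Step 2: Find a particular solution using extended Euclidean algorithm.
We get c₀ = 4, d₀ = -4.
Check: 16*4 + 12*-4 = 16 = 16 ✓

Step 3: Write the general solution.
c = 4 + (12/4)t = 4 + 3t
d = -4 - (16/4)t = -4 - 4t
for any integer t.

c = 4 + 3t, d = -4 - 4t for integer t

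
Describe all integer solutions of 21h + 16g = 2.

Step 1: Compute gcd(21, 16) = 1.
Since 1 divides 2, solutions exist.

Step 2: Find a particular solution using extended Euclidean algorithm.
We get h₀ = -6, g₀ = 8.
Check: 21*-6 + 16*8 = 2 = 2 ✓

Step 3: Write the general solution.
h = -6 + (16/1)t = -6 + 16t
g = 8 - (21/1)t = 8 - 21t
for any integer t.

h = -6 + 16t, g = 8 - 21t for integer t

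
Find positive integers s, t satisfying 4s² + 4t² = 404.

Try small values of s and check whether (404 - 4s²)/4 is a perfect square.
s = 1: 4·1² = 4, so 4t² = 404 - 4 = 400, giving t² = 100, t = 10.
Check: 4·1² + 4·10² = 4 + 400 = 404 ✓

s = 1, t = 10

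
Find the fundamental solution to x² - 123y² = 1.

We seek the smallest positive integers (x, y) with x² - 123y² = 1, i.e., x² = 123y² + 1.
Try successive y values:
y = 1: x² = 123·1² + 1 = 124, not a perfect square
y = 2: x² = 123·2² + 1 = 493, not a perfect square
y = 3: x² = 123·3² + 1 = 1108, not a perfect square
... continuing the search (or via continued fractions) ...
y = 11: x² = 123·11² + 1 = 14884, x = 122 ✓

Verify: 122² - 123·11² = 14884 - 14883 = 1 ✓

x = 122, y = 11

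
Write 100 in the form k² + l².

We need to find integers k, l > 0 such that k² + l² = 100.
Trying k = 6: l² = 100 - 6² = 100 - 36 = 64
l = 8
Check: 6² + 8² = 36 + 64 = 100 ✓

100 = 6² + 8²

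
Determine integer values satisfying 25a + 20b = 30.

Step 1: Check solvability.
gcd(25, 20) = 5
Since 5 divides 30, solutions exist.

Step 2: Apply extended Euclidean algorithm to find gcd.
We find integers such that 25*x0 + 20*y0 = 5

Step 3: Scale the particular solution.
Multiply by 30/5 = 6:
a = 6, b = -6

Step 4: Verify.
25*(6) + 20*(-6) = 30 = 30 ✓

a = 6, b = -6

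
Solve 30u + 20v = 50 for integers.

Step 1: Check solvability.
gcd(30, 20) = 10
Since 10 divides 50, solutions exist.

Step 2: Apply extended Euclidean algorithm to find gcd.
We find integers such that 30*x0 + 20*y0 = 10

Step 3: Scale the particular solution.
Multiply by 50/10 = 5:
u = 5, v = -5

Step 4: Verify.
30*(5) + 20*(-5) = 50 = 50 ✓

u = 5, v = -5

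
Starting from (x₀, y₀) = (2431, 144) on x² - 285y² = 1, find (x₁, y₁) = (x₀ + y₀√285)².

Solutions to x² - Dy² = 1 are generated by powers of (x₀ + y₀√D).
The next solution satisfies x₁ + y₁√285 = (x₀ + y₀√285)², giving:
x₁ = x₀² + 285y₀² = 2431² + 285·144² = 5909761 + 5909760 = 11819521
y₁ = 2x₀y₀ = 2·2431·144 = 700128

Verify: 11819521² - 285·700128² = 139701076669441 - 139701076669440 = 1 ✓

x = 11819521, y = 700128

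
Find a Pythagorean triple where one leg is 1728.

We need the other leg and hypotenuse such that 1728² + x² = c².
Take x = 15504, c = 15600: 1728² + 15504² = 2985984 + 240374016 = 243360000 = 15600² ✓
Triple: (15504, 1728, 15600)

(15504, 1728, 15600)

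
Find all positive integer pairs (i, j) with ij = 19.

The positive divisors of 19 are: 1, 19.
Each divisor d gives the pair (d, 19/d):
(1, 19), (19, 1)

(1, 19), (19, 1)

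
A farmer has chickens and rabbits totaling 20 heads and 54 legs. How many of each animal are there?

Let c = chickens, r = rabbits.
Heads: c + r = 20
Legs: 2c + 4r = 54
From the first equation, c = 20 - r. Substitute:
2(20 - r) + 4r = 54
40 + 2r = 54
r = (54 - 40)/2 = 7
c = 20 - 7 = 13

Chickens: 13, Rabbits: 7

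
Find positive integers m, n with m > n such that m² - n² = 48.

Factor: m² - n² = (m+n)(m-n) = 48.
We need two factors of 48 with the same parity.
Use m+n = 24 and m-n = 2 (product 24·2 = 48).
Adding: 2m = 26, so m = 13.
Subtracting: 2n = 22, so n = 11.
Check: 13² - 11² = 169 - 121 = 48 ✓

m = 13, n = 11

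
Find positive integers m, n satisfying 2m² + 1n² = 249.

Try small values of m and check whether (249 - 2m²)/1 is a perfect square.
m = 10: 2·10² = 200, so 1n² = 249 - 200 = 49, giving n² = 49, n = 7.
Check: 2·10² + 1·7² = 200 + 49 = 249 ✓

m = 10, n = 7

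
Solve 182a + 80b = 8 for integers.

Step 1: Check solvability.
gcd(182, 80) = 2
Since 2 divides 8, solutions exist.

Step 2: Apply extended Euclidean algorithm to find gcd.
We find integers such that 182*x0 + 80*y0 = 2

Step 3: Scale the particular solution.
Multiply by 8/2 = 4:
a = 44, b = -100

Step 4: Verify.
182*(44) + 80*(-100) = 8 = 8 ✓

a = 44, b = -100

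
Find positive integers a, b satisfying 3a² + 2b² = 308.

Try small values of a and check whether (308 - 3a²)/2 is a perfect square.
a = 6: 3·6² = 108, so 2b² = 308 - 108 = 200, giving b² = 100, b = 10.
Check: 3·6² + 2·10² = 108 + 200 = 308 ✓

a = 6, b = 10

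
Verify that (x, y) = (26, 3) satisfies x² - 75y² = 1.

Compute x² = 26² = 676
Compute 75y² = 75·3² = 75·9 = 675
x² - 75y² = 676 - 675 = 1
Since this equals 1, (26, 3) is a solution.

Yes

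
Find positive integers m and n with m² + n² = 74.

We need to find integers m, n > 0 such that m² + n² = 74.
Trying m = 5: n² = 74 - 5² = 74 - 25 = 49
n = 7
Check: 5² + 7² = 25 + 49 = 74 ✓

74 = 5² + 7²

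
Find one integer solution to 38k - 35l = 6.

Step 1: Check solvability.
gcd(38, 35) = 1
Since 1 divides 6, solutions exist.

Step 2: Apply extended Euclidean algorithm to find gcd.
We find integers such that 38*x0 + 35*y0 = 1

Step 3: Scale the particular solution.
Multiply by 6/1 = 6:
k = 72, l = 78

Step 4: Verify.
38*(72) - 35*(78) = 6 = 6 ✓

k = 72, l = 78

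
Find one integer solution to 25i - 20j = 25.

Step 1: Check solvability.
gcd(25, 20) = 5
Since 5 divides 25, solutions exist.

Step 2: Apply extended Euclidean algorithm to find gcd.
We find integers such that 25*x0 + 20*y0 = 5

Step 3: Scale the particular solution.
Multiply by 25/5 = 5:
i = 5, j = 5

Step 4: Verify.
25*(5) - 20*(5) = 25 = 25 ✓

i = 5, j = 5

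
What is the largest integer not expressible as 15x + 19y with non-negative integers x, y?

For two coprime denominations a and b, the Frobenius number (largest value not representable as a non-negative combination) is ab - a - b.
Here gcd(15, 19) = 1, so they are coprime.
F(15, 19) = 15·19 - 15 - 19 = 285 - 34 = 251

251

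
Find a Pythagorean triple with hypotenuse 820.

We need a² + b² = 820² = 672400.
Trying: 748² + 336² = 559504 + 112896 = 672400 ✓

(748, 336, 820)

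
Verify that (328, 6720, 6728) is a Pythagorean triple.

Compute a² + b² = 328² + 6720² = 107584 + 45158400 = 45265984
Compute c² = 6728² = 45265984
Since 45265984 = 45265984, confirmed.

Yes, it is a Pythagorean triple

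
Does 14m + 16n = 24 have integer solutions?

Step 1: Compute gcd(14, 16).
gcd(14, 16) = 2

Step 2: Check divisibility.
Does 2 divide 24? 24 = 2 x 12, so yes.

By the theorem on linear Diophantine equations, 14m + 16n = 24 has integer solutions if and only if gcd(14, 16) divides 24. Since 2 | 24, solutions exist.

Yes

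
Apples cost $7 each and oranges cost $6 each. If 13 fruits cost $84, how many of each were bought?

Let a = apples, o = oranges.
a + o = 13
7a + 6o = 84
Substitute o = 13 - a:
7a + 6(13 - a) = 84
(7 - 6)a = 84 - 78
1a = 6
a = 6, o = 13 - 6 = 7

Apples: 6, Oranges: 7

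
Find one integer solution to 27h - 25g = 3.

Step 1: Check solvability.
gcd(27, 25) = 1
Since 1 divides 3, solutions exist.

Step 2: Apply extended Euclidean algorithm to find gcd.
We find integers such that 27*x0 + 25*y0 = 1

Step 3: Scale the particular solution.
Multiply by 3/1 = 3:
h = -36, g = -39

Step 4: Verify.
27*(-36) - 25*(-39) = 3 = 3 ✓

h = -36, g = -39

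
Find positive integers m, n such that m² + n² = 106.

Search for m with 106 - m² a perfect square.
m = 5: 106 - 5² = 106 - 25 = 81 = 9² ✓
So m = 5, n = 9.

m = 5, n = 9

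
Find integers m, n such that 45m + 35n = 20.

Step 1: Check solvability.
gcd(45, 35) = 5
Since 5 divides 20, solutions exist.

Step 2: Apply extended Euclidean algorithm to find gcd.
We find integers such that 45*x0 + 35*y0 = 5

Step 3: Scale the particular solution.
Multiply by 20/5 = 4:
m = -12, n = 16

Step 4: Verify.
45*(-12) + 35*(16) = 20 = 20 ✓

m = -12, n = 16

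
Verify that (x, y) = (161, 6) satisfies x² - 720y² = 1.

Compute x² = 161² = 25921
Compute 720y² = 720·6² = 720·36 = 25920
x² - 720y² = 25921 - 25920 = 1
Since this equals 1, (161, 6) is a solution.

Yes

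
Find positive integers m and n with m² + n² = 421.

We need to find integers m, n > 0 such that m² + n² = 421.
Trying m = 14: n² = 421 - 14² = 421 - 196 = 225
n = 15
Check: 14² + 15² = 196 + 225 = 421 ✓

421 = 14² + 15²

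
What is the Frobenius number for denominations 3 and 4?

For two coprime denominations a and b, the Frobenius number (largest value not representable as a non-negative combination) is ab - a - b.
Here gcd(3, 4) = 1, so they are coprime.
F(3, 4) = 3·4 - 3 - 4 = 12 - 7 = 5

5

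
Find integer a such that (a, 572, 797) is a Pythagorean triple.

a² = c² - b² = 797² - 572² = 635209 - 327184 = 308025
a = sqrt(308025) = 555

555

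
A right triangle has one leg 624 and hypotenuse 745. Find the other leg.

a² = c² - b² = 555025 - 389376 = 165649
a = 407

407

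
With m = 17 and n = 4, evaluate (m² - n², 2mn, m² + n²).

a = m² - n² = 289 - 16 = 273
b = 2mn = 2·17·4 = 136
c = m² + n² = 289 + 16 = 305
Verify: 273² + 136² = 74529 + 18496 = 93025 = 305² ✓

(273, 136, 305)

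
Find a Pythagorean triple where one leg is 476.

We need the other leg and hypotenuse such that 476² + x² = c².
Take x = 93, c = 485: 476² + 93² = 226576 + 8649 = 235225 = 485² ✓
Triple: (93, 476, 485)

(93, 476, 485)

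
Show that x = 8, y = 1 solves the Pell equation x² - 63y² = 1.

Compute x² = 8² = 64
Compute 63y² = 63·1² = 63·1 = 63
x² - 63y² = 64 - 63 = 1
Since this equals 1, (8, 1) is a solution.

Yes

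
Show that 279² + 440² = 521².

Compute a² + b² = 279² + 440² = 77841 + 193600 = 271441
Compute c² = 521² = 271441
Since 271441 = 271441, confirmed.

Yes, it is a Pythagorean triple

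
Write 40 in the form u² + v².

We need to find integers u, v > 0 such that u² + v² = 40.
Trying u = 2: v² = 40 - 2² = 40 - 4 = 36
v = 6
Check: 2² + 6² = 4 + 36 = 40 ✓

40 = 2² + 6²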